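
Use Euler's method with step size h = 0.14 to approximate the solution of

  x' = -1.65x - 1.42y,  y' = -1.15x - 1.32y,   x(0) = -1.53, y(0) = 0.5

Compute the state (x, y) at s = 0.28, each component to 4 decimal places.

Euler on (x,y): x_{n+1} = x_n + h·x', y_{n+1} = y_n + h·y'.
0.000000: (-1.530000, 0.500000); f=(1.814500, 1.099500) → (-1.275970, 0.653930)
0.140000: (-1.275970, 0.653930); f=(1.176770, 0.604178) → (-1.111222, 0.738515)
(x(0.28), y(0.28)) ≈ (-1.1112, 0.7385)

-1.1112, 0.7385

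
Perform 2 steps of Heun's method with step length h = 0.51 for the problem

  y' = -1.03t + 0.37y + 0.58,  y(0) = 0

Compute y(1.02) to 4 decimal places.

0.1255

Heun: k1 = f(t_n, y_n); k2 = f(t_n + h, y_n + h·k1); y_{n+1} = y_n + (h/2)·(k1 + k2).
t=0.000000, y=0.000000:
  k1 = f(0.000000, 0.000000) = 0.580000
  k2 = f(0.510000, 0.295800) = 0.164146
  y ← 0.000000 + (0.51/2)·(0.580000 + 0.164146) = 0.189757
t=0.510000, y=0.189757:
  k1 = f(0.510000, 0.189757) = 0.124910
  k2 = f(1.020000, 0.253461) = -0.376819
  y ← 0.189757 + (0.51/2)·(0.124910 + (-0.376819)) = 0.125520
y(1.02) ≈ 0.1255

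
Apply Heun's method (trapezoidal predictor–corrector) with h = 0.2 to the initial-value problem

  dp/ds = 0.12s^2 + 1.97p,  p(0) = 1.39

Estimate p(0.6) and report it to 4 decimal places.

Heun: k1 = f(s_n, p_n); k2 = f(s_n + h, p_n + h·k1); p_{n+1} = p_n + (h/2)·(k1 + k2).
s=0.000000, p=1.390000:
  k1 = f(0.000000, 1.390000) = 2.738300
  k2 = f(0.200000, 1.937660) = 3.821990
  p ← 1.390000 + (0.2/2)·(2.738300 + 3.821990) = 2.046029
s=0.200000, p=2.046029:
  k1 = f(0.200000, 2.046029) = 4.035477
  k2 = f(0.400000, 2.853124) = 5.639855
  p ← 2.046029 + (0.2/2)·(4.035477 + 5.639855) = 3.013562
s=0.400000, p=3.013562:
  k1 = f(0.400000, 3.013562) = 5.955918
  k2 = f(0.600000, 4.204746) = 8.326549
  p ← 3.013562 + (0.2/2)·(5.955918 + 8.326549) = 4.441809
p(0.6) ≈ 4.4418

4.4418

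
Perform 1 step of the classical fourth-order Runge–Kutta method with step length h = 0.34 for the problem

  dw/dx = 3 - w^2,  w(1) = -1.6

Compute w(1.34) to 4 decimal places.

RK4: k1 = f(x_n, w_n); k2 = f(x_n + h/2, w_n + (h/2)·k1); k3 = f(x_n + h/2, w_n + (h/2)·k2); k4 = f(x_n + h, w_n + h·k3); w_{n+1} = w_n + (h/6)·(k1 + 2k2 + 2k3 + k4).
x=1.000000, w=-1.600000:
  k1 = f(1.000000, -1.600000) = 0.440000
  k2 = f(1.170000, -1.525200) = 0.673765
  k3 = f(1.170000, -1.485460) = 0.793409
  k4 = f(1.340000, -1.330241) = 1.230459
  w ← -1.600000 + (0.34/6)·(k1 + 2k2 + 2k3 + k4) = -1.339061
w(1.34) ≈ -1.3391

-1.3391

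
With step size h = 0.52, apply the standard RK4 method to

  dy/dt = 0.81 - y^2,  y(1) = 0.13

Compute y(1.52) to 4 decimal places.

0.4916

RK4: k1 = f(t_n, y_n); k2 = f(t_n + h/2, y_n + (h/2)·k1); k3 = f(t_n + h/2, y_n + (h/2)·k2); k4 = f(t_n + h, y_n + h·k3); y_{n+1} = y_n + (h/6)·(k1 + 2k2 + 2k3 + k4).
t=1.000000, y=0.130000:
  k1 = f(1.000000, 0.130000) = 0.793100
  k2 = f(1.260000, 0.336206) = 0.696966
  k3 = f(1.260000, 0.311211) = 0.713148
  k4 = f(1.520000, 0.500837) = 0.559163
  y ← 0.130000 + (0.52/6)·(k1 + 2k2 + 2k3 + k4) = 0.491616
y(1.52) ≈ 0.4916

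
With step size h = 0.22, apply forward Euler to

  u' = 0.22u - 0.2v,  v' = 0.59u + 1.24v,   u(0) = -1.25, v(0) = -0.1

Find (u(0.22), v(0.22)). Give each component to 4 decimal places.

-1.3061, -0.2895

Euler on (u,v): u_{n+1} = u_n + h·u', v_{n+1} = v_n + h·v'.
0.000000: (-1.250000, -0.100000); f=(-0.255000, -0.861500) → (-1.306100, -0.289530)
(u(0.22), v(0.22)) ≈ (-1.3061, -0.2895)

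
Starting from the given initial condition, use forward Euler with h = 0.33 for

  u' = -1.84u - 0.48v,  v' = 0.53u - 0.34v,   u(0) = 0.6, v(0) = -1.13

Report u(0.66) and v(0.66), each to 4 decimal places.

0.3052, -0.7250

Euler on (u,v): u_{n+1} = u_n + h·u', v_{n+1} = v_n + h·v'.
0.000000: (0.600000, -1.130000); f=(-0.561600, 0.702200) → (0.414672, -0.898274)
0.330000: (0.414672, -0.898274); f=(-0.331825, 0.525189) → (0.305170, -0.724962)
(u(0.66), v(0.66)) ≈ (0.3052, -0.7250)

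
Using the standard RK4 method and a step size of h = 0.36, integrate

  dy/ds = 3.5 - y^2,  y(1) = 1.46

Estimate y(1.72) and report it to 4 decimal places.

RK4: k1 = f(s_n, y_n); k2 = f(s_n + h/2, y_n + (h/2)·k1); k3 = f(s_n + h/2, y_n + (h/2)·k2); k4 = f(s_n + h, y_n + h·k3); y_{n+1} = y_n + (h/6)·(k1 + 2k2 + 2k3 + k4).
s=1.000000, y=1.460000:
  k1 = f(1.000000, 1.460000) = 1.368400
  k2 = f(1.180000, 1.706312) = 0.588499
  k3 = f(1.180000, 1.565930) = 1.047864
  k4 = f(1.360000, 1.837231) = 0.124583
  y ← 1.460000 + (0.36/6)·(k1 + 2k2 + 2k3 + k4) = 1.745943
s=1.360000, y=1.745943:
  k1 = f(1.360000, 1.745943) = 0.451685
  k2 = f(1.540000, 1.827246) = 0.161173
  k3 = f(1.540000, 1.774954) = 0.349540
  k4 = f(1.720000, 1.871777) = -0.003548
  y ← 1.745943 + (0.36/6)·(k1 + 2k2 + 2k3 + k4) = 1.834116
y(1.72) ≈ 1.8341

1.8341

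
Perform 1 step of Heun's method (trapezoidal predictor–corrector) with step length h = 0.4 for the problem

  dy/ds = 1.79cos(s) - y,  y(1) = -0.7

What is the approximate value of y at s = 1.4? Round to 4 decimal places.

-0.2991

Heun: k1 = f(s_n, y_n); k2 = f(s_n + h, y_n + h·k1); y_{n+1} = y_n + (h/2)·(k1 + k2).
s=1.000000, y=-0.700000:
  k1 = f(1.000000, -0.700000) = 1.667141
  k2 = f(1.400000, -0.033144) = 0.337385
  y ← -0.700000 + (0.4/2)·(1.667141 + 0.337385) = -0.299095
y(1.4) ≈ -0.2991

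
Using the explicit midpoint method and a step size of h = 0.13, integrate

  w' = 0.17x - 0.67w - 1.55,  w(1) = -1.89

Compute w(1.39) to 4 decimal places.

-1.9170

Midpoint: k1 = f(x_n, w_n); k2 = f(x_n + h/2, w_n + (h/2)·k1); w_{n+1} = w_n + h·k2.
x=1.000000, w=-1.890000:
  k1 = f(1.000000, -1.890000) = -0.113700
  k2 = f(1.065000, -1.897390) = -0.097698
  w ← -1.890000 + 0.13·(-0.097698) = -1.902701
x=1.130000, w=-1.902701:
  k1 = f(1.130000, -1.902701) = -0.083090
  k2 = f(1.195000, -1.908102) = -0.068422
  w ← -1.902701 + 0.13·(-0.068422) = -1.911596
x=1.260000, w=-1.911596:
  k1 = f(1.260000, -1.911596) = -0.055031
  k2 = f(1.325000, -1.915173) = -0.041584
  w ← -1.911596 + 0.13·(-0.041584) = -1.917002
w(1.39) ≈ -1.9170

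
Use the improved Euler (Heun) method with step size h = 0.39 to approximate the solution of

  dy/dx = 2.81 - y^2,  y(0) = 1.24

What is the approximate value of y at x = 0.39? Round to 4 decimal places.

Heun: k1 = f(x_n, y_n); k2 = f(x_n + h, y_n + h·k1); y_{n+1} = y_n + (h/2)·(k1 + k2).
x=0.000000, y=1.240000:
  k1 = f(0.000000, 1.240000) = 1.272400
  k2 = f(0.390000, 1.736236) = -0.204515
  y ← 1.240000 + (0.39/2)·(1.272400 + (-0.204515)) = 1.448237
y(0.39) ≈ 1.4482

1.4482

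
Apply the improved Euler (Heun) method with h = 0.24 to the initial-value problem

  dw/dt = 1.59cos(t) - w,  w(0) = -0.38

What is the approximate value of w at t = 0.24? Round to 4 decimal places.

0.0306

Heun: k1 = f(t_n, w_n); k2 = f(t_n + h, w_n + h·k1); w_{n+1} = w_n + (h/2)·(k1 + k2).
t=0.000000, w=-0.380000:
  k1 = f(0.000000, -0.380000) = 1.970000
  k2 = f(0.240000, 0.092800) = 1.451627
  w ← -0.380000 + (0.24/2)·(1.970000 + 1.451627) = 0.030595
w(0.24) ≈ 0.0306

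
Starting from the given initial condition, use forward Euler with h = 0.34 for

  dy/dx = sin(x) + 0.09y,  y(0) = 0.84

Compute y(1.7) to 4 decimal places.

Euler: y_{n+1} = y_n + h·f(x_n, y_n).
x=0.000000, y=0.840000: f=0.075600 → y ← 0.840000 + 0.34·0.075600 = 0.865704
x=0.340000, y=0.865704: f=0.411400 → y ← 0.865704 + 0.34·0.411400 = 1.005580
x=0.680000, y=1.005580: f=0.719295 → y ← 1.005580 + 0.34·0.719295 = 1.250141
x=1.020000, y=1.250141: f=0.964621 → y ← 1.250141 + 0.34·0.964621 = 1.578112
x=1.360000, y=1.578112: f=1.119895 → y ← 1.578112 + 0.34·1.119895 = 1.958876
y(1.7) ≈ 1.9589

1.9589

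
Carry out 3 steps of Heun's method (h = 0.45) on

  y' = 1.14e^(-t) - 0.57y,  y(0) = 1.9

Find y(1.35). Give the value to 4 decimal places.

Heun: k1 = f(t_n, y_n); k2 = f(t_n + h, y_n + h·k1); y_{n+1} = y_n + (h/2)·(k1 + k2).
t=0.000000, y=1.900000:
  k1 = f(0.000000, 1.900000) = 0.057000
  k2 = f(0.450000, 1.925650) = -0.370724
  y ← 1.900000 + (0.45/2)·(0.057000 + (-0.370724)) = 1.829412
t=0.450000, y=1.829412:
  k1 = f(0.450000, 1.829412) = -0.315869
  k2 = f(0.900000, 1.687271) = -0.498255
  y ← 1.829412 + (0.45/2)·(-0.315869 + (-0.498255)) = 1.646234
t=0.900000, y=1.646234:
  k1 = f(0.900000, 1.646234) = -0.474864
  k2 = f(1.350000, 1.432545) = -0.521017
  y ← 1.646234 + (0.45/2)·(-0.474864 + (-0.521017)) = 1.422161
y(1.35) ≈ 1.4222

1.4222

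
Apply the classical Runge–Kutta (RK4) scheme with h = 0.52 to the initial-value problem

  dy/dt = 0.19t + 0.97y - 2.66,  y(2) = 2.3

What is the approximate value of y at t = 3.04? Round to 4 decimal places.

RK4: k1 = f(t_n, y_n); k2 = f(t_n + h/2, y_n + (h/2)·k1); k3 = f(t_n + h/2, y_n + (h/2)·k2); k4 = f(t_n + h, y_n + h·k3); y_{n+1} = y_n + (h/6)·(k1 + 2k2 + 2k3 + k4).
t=2.000000, y=2.300000:
  k1 = f(2.000000, 2.300000) = -0.049000
  k2 = f(2.260000, 2.287260) = -0.011958
  k3 = f(2.260000, 2.296891) = -0.002616
  k4 = f(2.520000, 2.298640) = 0.048481
  y ← 2.300000 + (0.52/6)·(k1 + 2k2 + 2k3 + k4) = 2.297429
t=2.520000, y=2.297429:
  k1 = f(2.520000, 2.297429) = 0.047306
  k2 = f(2.780000, 2.309728) = 0.108637
  k3 = f(2.780000, 2.325674) = 0.124104
  k4 = f(3.040000, 2.361963) = 0.208704
  y ← 2.297429 + (0.52/6)·(k1 + 2k2 + 2k3 + k4) = 2.359958
y(3.04) ≈ 2.3600

2.3600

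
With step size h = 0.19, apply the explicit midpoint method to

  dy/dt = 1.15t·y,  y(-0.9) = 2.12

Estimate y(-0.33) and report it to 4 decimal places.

1.4258

Midpoint: k1 = f(t_n, y_n); k2 = f(t_n + h/2, y_n + (h/2)·k1); y_{n+1} = y_n + h·k2.
t=-0.900000, y=2.120000:
  k1 = f(-0.900000, 2.120000) = -2.194200
  k2 = f(-0.805000, 1.911551) = -1.769618
  y ← 2.120000 + 0.19·(-1.769618) = 1.783773
t=-0.710000, y=1.783773:
  k1 = f(-0.710000, 1.783773) = -1.456450
  k2 = f(-0.615000, 1.645410) = -1.163716
  y ← 1.783773 + 0.19·(-1.163716) = 1.562666
t=-0.520000, y=1.562666:
  k1 = f(-0.520000, 1.562666) = -0.934475
  k2 = f(-0.425000, 1.473891) = -0.720364
  y ← 1.562666 + 0.19·(-0.720364) = 1.425797
y(-0.33) ≈ 1.4258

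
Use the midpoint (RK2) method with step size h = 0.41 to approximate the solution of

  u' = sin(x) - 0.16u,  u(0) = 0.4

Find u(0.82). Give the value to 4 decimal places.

0.6602

Midpoint: k1 = f(x_n, u_n); k2 = f(x_n + h/2, u_n + (h/2)·k1); u_{n+1} = u_n + h·k2.
x=0.000000, u=0.400000:
  k1 = f(0.000000, 0.400000) = -0.064000
  k2 = f(0.205000, 0.386880) = 0.141666
  u ← 0.400000 + 0.41·0.141666 = 0.458083
x=0.410000, u=0.458083:
  k1 = f(0.410000, 0.458083) = 0.325316
  k2 = f(0.615000, 0.524773) = 0.492995
  u ← 0.458083 + 0.41·0.492995 = 0.660211
u(0.82) ≈ 0.6602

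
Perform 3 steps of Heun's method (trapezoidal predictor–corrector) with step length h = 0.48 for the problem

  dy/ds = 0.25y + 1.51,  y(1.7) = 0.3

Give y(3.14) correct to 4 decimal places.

3.0401

Heun: k1 = f(s_n, y_n); k2 = f(s_n + h, y_n + h·k1); y_{n+1} = y_n + (h/2)·(k1 + k2).
s=1.700000, y=0.300000:
  k1 = f(1.700000, 0.300000) = 1.585000
  k2 = f(2.180000, 1.060800) = 1.775200
  y ← 0.300000 + (0.48/2)·(1.585000 + 1.775200) = 1.106448
s=2.180000, y=1.106448:
  k1 = f(2.180000, 1.106448) = 1.786612
  k2 = f(2.660000, 1.964022) = 2.001005
  y ← 1.106448 + (0.48/2)·(1.786612 + 2.001005) = 2.015476
s=2.660000, y=2.015476:
  k1 = f(2.660000, 2.015476) = 2.013869
  k2 = f(3.140000, 2.982133) = 2.255533
  y ← 2.015476 + (0.48/2)·(2.013869 + 2.255533) = 3.040133
y(3.14) ≈ 3.0401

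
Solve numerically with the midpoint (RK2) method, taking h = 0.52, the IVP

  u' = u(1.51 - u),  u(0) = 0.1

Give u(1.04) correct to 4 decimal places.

0.3692

Midpoint: k1 = f(s_n, u_n); k2 = f(s_n + h/2, u_n + (h/2)·k1); u_{n+1} = u_n + h·k2.
s=0.000000, u=0.100000:
  k1 = f(0.000000, 0.100000) = 0.141000
  k2 = f(0.260000, 0.136660) = 0.187681
  u ← 0.100000 + 0.52·0.187681 = 0.197594
s=0.520000, u=0.197594:
  k1 = f(0.520000, 0.197594) = 0.259323
  k2 = f(0.780000, 0.265018) = 0.329943
  u ← 0.197594 + 0.52·0.329943 = 0.369164
u(1.04) ≈ 0.3692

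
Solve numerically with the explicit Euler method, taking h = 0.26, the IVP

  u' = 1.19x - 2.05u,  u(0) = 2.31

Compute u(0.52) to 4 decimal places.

0.5842

Euler: u_{n+1} = u_n + h·f(x_n, u_n).
x=0.000000, u=2.310000: f=-4.735500 → u ← 2.310000 + 0.26·(-4.735500) = 1.078770
x=0.260000, u=1.078770: f=-1.902078 → u ← 1.078770 + 0.26·(-1.902078) = 0.584230
u(0.52) ≈ 0.5842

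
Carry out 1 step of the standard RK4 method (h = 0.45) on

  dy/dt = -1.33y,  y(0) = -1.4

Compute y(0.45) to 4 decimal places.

RK4: k1 = f(t_n, y_n); k2 = f(t_n + h/2, y_n + (h/2)·k1); k3 = f(t_n + h/2, y_n + (h/2)·k2); k4 = f(t_n + h, y_n + h·k3); y_{n+1} = y_n + (h/6)·(k1 + 2k2 + 2k3 + k4).
t=0.000000, y=-1.400000:
  k1 = f(0.000000, -1.400000) = 1.862000
  k2 = f(0.225000, -0.981050) = 1.304797
  k3 = f(0.225000, -1.106421) = 1.471540
  k4 = f(0.450000, -0.737807) = 0.981284
  y ← -1.400000 + (0.45/6)·(k1 + 2k2 + 2k3 + k4) = -0.770303
y(0.45) ≈ -0.7703

-0.7703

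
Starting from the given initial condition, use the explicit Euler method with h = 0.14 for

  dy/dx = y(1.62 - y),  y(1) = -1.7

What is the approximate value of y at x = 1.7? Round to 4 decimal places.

-51.7855

Euler: y_{n+1} = y_n + h·f(x_n, y_n).
x=1.000000, y=-1.700000: f=-5.644000 → y ← -1.700000 + 0.14·(-5.644000) = -2.490160
x=1.140000, y=-2.490160: f=-10.234956 → y ← -2.490160 + 0.14·(-10.234956) = -3.923054
x=1.280000, y=-3.923054: f=-21.745699 → y ← -3.923054 + 0.14·(-21.745699) = -6.967452
x=1.420000, y=-6.967452: f=-59.832654 → y ← -6.967452 + 0.14·(-59.832654) = -15.344023
x=1.560000, y=-15.344023: f=-260.296368 → y ← -15.344023 + 0.14·(-260.296368) = -51.785515
y(1.7) ≈ -51.7855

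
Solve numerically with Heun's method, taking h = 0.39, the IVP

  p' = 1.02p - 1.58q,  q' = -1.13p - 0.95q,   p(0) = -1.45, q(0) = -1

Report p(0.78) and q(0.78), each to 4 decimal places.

Heun on (p,q): k1 = f(x_n, state_n); k2 = f(x_n + h, state_n + h·k1); state_{n+1} = state_n + (h/2)·(k1 + k2).
0.000000: (-1.450000, -1.000000)
  k1 = (0.101000, 2.588500)
  predictor → (-1.410610, 0.009515)
  k2 = (-1.453856, 1.584950)
  → (-1.713807, -0.186177)
0.390000: (-1.713807, -0.186177)
  k1 = (-1.453923, 2.113470)
  predictor → (-2.280837, 0.638076)
  k2 = (-3.334614, 1.971173)
  → (-2.647572, 0.610328)
(p(0.78), q(0.78)) ≈ (-2.6476, 0.6103)

-2.6476, 0.6103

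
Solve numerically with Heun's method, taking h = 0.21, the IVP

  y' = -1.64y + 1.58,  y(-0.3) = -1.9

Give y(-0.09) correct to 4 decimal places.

-1.0837

Heun: k1 = f(x_n, y_n); k2 = f(x_n + h, y_n + h·k1); y_{n+1} = y_n + (h/2)·(k1 + k2).
x=-0.300000, y=-1.900000:
  k1 = f(-0.300000, -1.900000) = 4.696000
  k2 = f(-0.090000, -0.913840) = 3.078698
  y ← -1.900000 + (0.21/2)·(4.696000 + 3.078698) = -1.083657
y(-0.09) ≈ -1.0837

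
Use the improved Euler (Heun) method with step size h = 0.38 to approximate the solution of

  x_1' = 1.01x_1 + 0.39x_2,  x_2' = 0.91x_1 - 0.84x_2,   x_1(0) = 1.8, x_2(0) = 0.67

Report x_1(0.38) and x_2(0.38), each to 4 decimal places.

Heun on (x_1,x_2): k1 = f(x_n, state_n); k2 = f(x_n + h, state_n + h·k1); state_{n+1} = state_n + (h/2)·(k1 + k2).
0.000000: (1.800000, 0.670000)
  k1 = (2.079300, 1.075200)
  predictor → (2.590134, 1.078576)
  k2 = (3.036680, 1.451018)
  → (2.772036, 1.149981)
(x_1(0.38), x_2(0.38)) ≈ (2.7720, 1.1500)

2.7720, 1.1500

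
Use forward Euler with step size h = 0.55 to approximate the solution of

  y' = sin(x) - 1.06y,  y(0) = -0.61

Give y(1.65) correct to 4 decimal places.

0.5658

Euler: y_{n+1} = y_n + h·f(x_n, y_n).
x=0.000000, y=-0.610000: f=0.646600 → y ← -0.610000 + 0.55·0.646600 = -0.254370
x=0.550000, y=-0.254370: f=0.792319 → y ← -0.254370 + 0.55·0.792319 = 0.181406
x=1.100000, y=0.181406: f=0.698917 → y ← 0.181406 + 0.55·0.698917 = 0.565810
y(1.65) ≈ 0.5658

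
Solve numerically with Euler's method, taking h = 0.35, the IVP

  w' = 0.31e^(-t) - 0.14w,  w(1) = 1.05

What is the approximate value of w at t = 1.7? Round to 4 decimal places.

1.0157

Euler: w_{n+1} = w_n + h·f(t_n, w_n).
t=1.000000, w=1.050000: f=-0.032957 → w ← 1.050000 + 0.35·(-0.032957) = 1.038465
t=1.350000, w=1.038465: f=-0.065021 → w ← 1.038465 + 0.35·(-0.065021) = 1.015708
w(1.7) ≈ 1.0157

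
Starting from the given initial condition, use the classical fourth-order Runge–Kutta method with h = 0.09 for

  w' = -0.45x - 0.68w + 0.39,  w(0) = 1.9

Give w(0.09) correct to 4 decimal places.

RK4: k1 = f(x_n, w_n); k2 = f(x_n + h/2, w_n + (h/2)·k1); k3 = f(x_n + h/2, w_n + (h/2)·k2); k4 = f(x_n + h, w_n + h·k3); w_{n+1} = w_n + (h/6)·(k1 + 2k2 + 2k3 + k4).
x=0.000000, w=1.900000:
  k1 = f(0.000000, 1.900000) = -0.902000
  k2 = f(0.045000, 1.859410) = -0.894649
  k3 = f(0.045000, 1.859741) = -0.894874
  k4 = f(0.090000, 1.819461) = -0.887734
  w ← 1.900000 + (0.09/6)·(k1 + 2k2 + 2k3 + k4) = 1.819468
w(0.09) ≈ 1.8195

1.8195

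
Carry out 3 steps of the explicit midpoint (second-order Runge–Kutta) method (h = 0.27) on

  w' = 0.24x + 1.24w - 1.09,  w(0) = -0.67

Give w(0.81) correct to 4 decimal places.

Midpoint: k1 = f(x_n, w_n); k2 = f(x_n + h/2, w_n + (h/2)·k1); w_{n+1} = w_n + h·k2.
x=0.000000, w=-0.670000:
  k1 = f(0.000000, -0.670000) = -1.920800
  k2 = f(0.135000, -0.929308) = -2.209942
  w ← -0.670000 + 0.27·(-2.209942) = -1.266684
x=0.270000, w=-1.266684:
  k1 = f(0.270000, -1.266684) = -2.595889
  k2 = f(0.405000, -1.617129) = -2.998040
  w ← -1.266684 + 0.27·(-2.998040) = -2.076155
x=0.540000, w=-2.076155:
  k1 = f(0.540000, -2.076155) = -3.534832
  k2 = f(0.675000, -2.553358) = -4.094163
  w ← -2.076155 + 0.27·(-4.094163) = -3.181579
w(0.81) ≈ -3.1816

-3.1816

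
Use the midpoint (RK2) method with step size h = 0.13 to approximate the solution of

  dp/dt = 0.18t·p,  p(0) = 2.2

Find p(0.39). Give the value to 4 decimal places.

2.2303

Midpoint: k1 = f(t_n, p_n); k2 = f(t_n + h/2, p_n + (h/2)·k1); p_{n+1} = p_n + h·k2.
t=0.000000, p=2.200000:
  k1 = f(0.000000, 2.200000) = 0.000000
  k2 = f(0.065000, 2.200000) = 0.025740
  p ← 2.200000 + 0.13·0.025740 = 2.203346
t=0.130000, p=2.203346:
  k1 = f(0.130000, 2.203346) = 0.051558
  k2 = f(0.195000, 2.206697) = 0.077455
  p ← 2.203346 + 0.13·0.077455 = 2.213415
t=0.260000, p=2.213415:
  k1 = f(0.260000, 2.213415) = 0.103588
  k2 = f(0.325000, 2.220149) = 0.129879
  p ← 2.213415 + 0.13·0.129879 = 2.230300
p(0.39) ≈ 2.2303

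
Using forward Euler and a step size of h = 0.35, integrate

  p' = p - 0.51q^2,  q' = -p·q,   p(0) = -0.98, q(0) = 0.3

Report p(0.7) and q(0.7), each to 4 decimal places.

Euler on (p,q): p_{n+1} = p_n + h·p', q_{n+1} = q_n + h·q'.
0.000000: (-0.980000, 0.300000); f=(-1.025900, 0.294000) → (-1.339065, 0.402900)
0.350000: (-1.339065, 0.402900); f=(-1.421852, 0.539509) → (-1.836713, 0.591728)
(p(0.7), q(0.7)) ≈ (-1.8367, 0.5917)

-1.8367, 0.5917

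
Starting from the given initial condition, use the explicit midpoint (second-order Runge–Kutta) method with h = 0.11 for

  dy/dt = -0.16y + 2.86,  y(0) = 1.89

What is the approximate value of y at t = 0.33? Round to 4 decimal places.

Midpoint: k1 = f(t_n, y_n); k2 = f(t_n + h/2, y_n + (h/2)·k1); y_{n+1} = y_n + h·k2.
t=0.000000, y=1.890000:
  k1 = f(0.000000, 1.890000) = 2.557600
  k2 = f(0.055000, 2.030668) = 2.535093
  y ← 1.890000 + 0.11·2.535093 = 2.168860
t=0.110000, y=2.168860:
  k1 = f(0.110000, 2.168860) = 2.512982
  k2 = f(0.165000, 2.307074) = 2.490868
  y ← 2.168860 + 0.11·2.490868 = 2.442856
t=0.220000, y=2.442856:
  k1 = f(0.220000, 2.442856) = 2.469143
  k2 = f(0.275000, 2.578659) = 2.447415
  y ← 2.442856 + 0.11·2.447415 = 2.712071
y(0.33) ≈ 2.7121

2.7121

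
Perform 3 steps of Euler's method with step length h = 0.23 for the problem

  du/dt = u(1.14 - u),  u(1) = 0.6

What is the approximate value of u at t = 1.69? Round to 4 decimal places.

Euler: u_{n+1} = u_n + h·f(t_n, u_n).
t=1.000000, u=0.600000: f=0.324000 → u ← 0.600000 + 0.23·0.324000 = 0.674520
t=1.230000, u=0.674520: f=0.313976 → u ← 0.674520 + 0.23·0.313976 = 0.746734
t=1.460000, u=0.746734: f=0.293665 → u ← 0.746734 + 0.23·0.293665 = 0.814277
u(1.69) ≈ 0.8143

0.8143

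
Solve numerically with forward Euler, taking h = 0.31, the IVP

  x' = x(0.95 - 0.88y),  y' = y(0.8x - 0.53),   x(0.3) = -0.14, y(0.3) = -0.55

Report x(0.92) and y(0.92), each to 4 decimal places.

Euler on (x,y): x_{n+1} = x_n + h·x', y_{n+1} = y_n + h·y'.
0.300000: (-0.140000, -0.550000); f=(-0.200760, 0.353100) → (-0.202236, -0.440539)
0.610000: (-0.202236, -0.440539); f=(-0.270525, 0.304760) → (-0.286098, -0.346063)
(x(0.92), y(0.92)) ≈ (-0.2861, -0.3461)

-0.2861, -0.3461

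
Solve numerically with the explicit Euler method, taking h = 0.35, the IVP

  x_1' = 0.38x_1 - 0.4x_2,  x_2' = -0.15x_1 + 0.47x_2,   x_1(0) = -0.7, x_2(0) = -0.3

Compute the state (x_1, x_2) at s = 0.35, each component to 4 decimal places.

Euler on (x_1,x_2): x_1_{n+1} = x_1_n + h·x_1', x_2_{n+1} = x_2_n + h·x_2'.
0.000000: (-0.700000, -0.300000); f=(-0.146000, -0.036000) → (-0.751100, -0.312600)
(x_1(0.35), x_2(0.35)) ≈ (-0.7511, -0.3126)

-0.7511, -0.3126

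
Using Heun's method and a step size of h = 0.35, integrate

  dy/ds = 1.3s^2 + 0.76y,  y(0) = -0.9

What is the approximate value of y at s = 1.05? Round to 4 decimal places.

-1.3535

Heun: k1 = f(s_n, y_n); k2 = f(s_n + h, y_n + h·k1); y_{n+1} = y_n + (h/2)·(k1 + k2).
s=0.000000, y=-0.900000:
  k1 = f(0.000000, -0.900000) = -0.684000
  k2 = f(0.350000, -1.139400) = -0.706694
  y ← -0.900000 + (0.35/2)·(-0.684000 + (-0.706694)) = -1.143371
s=0.350000, y=-1.143371:
  k1 = f(0.350000, -1.143371) = -0.709712
  k2 = f(0.700000, -1.391771) = -0.420746
  y ← -1.143371 + (0.35/2)·(-0.709712 + (-0.420746)) = -1.341202
s=0.700000, y=-1.341202:
  k1 = f(0.700000, -1.341202) = -0.382313
  k2 = f(1.050000, -1.475011) = 0.312241
  y ← -1.341202 + (0.35/2)·(-0.382313 + 0.312241) = -1.353464
y(1.05) ≈ -1.3535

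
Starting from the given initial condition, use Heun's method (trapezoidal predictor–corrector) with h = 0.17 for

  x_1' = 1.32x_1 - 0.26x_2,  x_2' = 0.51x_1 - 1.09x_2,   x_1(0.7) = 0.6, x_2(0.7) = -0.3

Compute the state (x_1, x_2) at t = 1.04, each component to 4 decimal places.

Heun on (x_1,x_2): k1 = f(t_n, state_n); k2 = f(t_n + h, state_n + h·k1); state_{n+1} = state_n + (h/2)·(k1 + k2).
0.700000: (0.600000, -0.300000)
  k1 = (0.870000, 0.633000)
  predictor → (0.747900, -0.192390)
  k2 = (1.037249, 0.591134)
  → (0.762116, -0.195949)
0.870000: (0.762116, -0.195949)
  k1 = (1.056940, 0.602263)
  predictor → (0.941796, -0.093564)
  k2 = (1.267497, 0.582301)
  → (0.959693, -0.095261)
(x_1(1.04), x_2(1.04)) ≈ (0.9597, -0.0953)

0.9597, -0.0953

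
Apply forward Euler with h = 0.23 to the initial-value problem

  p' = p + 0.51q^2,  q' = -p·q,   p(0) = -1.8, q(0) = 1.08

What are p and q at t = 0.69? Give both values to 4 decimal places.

Euler on (p,q): p_{n+1} = p_n + h·p', q_{n+1} = q_n + h·q'.
0.000000: (-1.800000, 1.080000); f=(-1.205136, 1.944000) → (-2.077181, 1.527120)
0.230000: (-2.077181, 1.527120); f=(-0.887813, 3.172105) → (-2.281378, 2.256704)
0.460000: (-2.281378, 2.256704); f=(0.315906, 5.148396) → (-2.208720, 3.440835)
(p(0.69), q(0.69)) ≈ (-2.2087, 3.4408)

-2.2087, 3.4408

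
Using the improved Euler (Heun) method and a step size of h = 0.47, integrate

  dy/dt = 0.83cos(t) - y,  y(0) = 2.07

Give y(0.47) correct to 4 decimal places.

1.6030

Heun: k1 = f(t_n, y_n); k2 = f(t_n + h, y_n + h·k1); y_{n+1} = y_n + (h/2)·(k1 + k2).
t=0.000000, y=2.070000:
  k1 = f(0.000000, 2.070000) = -1.240000
  k2 = f(0.470000, 1.487200) = -0.747198
  y ← 2.070000 + (0.47/2)·(-1.240000 + (-0.747198)) = 1.603008
y(0.47) ≈ 1.6030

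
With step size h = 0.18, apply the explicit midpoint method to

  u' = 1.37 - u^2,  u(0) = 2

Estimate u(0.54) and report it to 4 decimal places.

1.3825

Midpoint: k1 = f(t_n, u_n); k2 = f(t_n + h/2, u_n + (h/2)·k1); u_{n+1} = u_n + h·k2.
t=0.000000, u=2.000000:
  k1 = f(0.000000, 2.000000) = -2.630000
  k2 = f(0.090000, 1.763300) = -1.739227
  u ← 2.000000 + 0.18·(-1.739227) = 1.686939
t=0.180000, u=1.686939:
  k1 = f(0.180000, 1.686939) = -1.475764
  k2 = f(0.270000, 1.554120) = -1.045290
  u ← 1.686939 + 0.18·(-1.045290) = 1.498787
t=0.360000, u=1.498787:
  k1 = f(0.360000, 1.498787) = -0.876362
  k2 = f(0.450000, 1.419914) = -0.646157
  u ← 1.498787 + 0.18·(-0.646157) = 1.382479
u(0.54) ≈ 1.3825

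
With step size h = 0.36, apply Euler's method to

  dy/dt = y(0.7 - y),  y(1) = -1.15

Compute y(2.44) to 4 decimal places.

Euler: y_{n+1} = y_n + h·f(t_n, y_n).
t=1.000000, y=-1.150000: f=-2.127500 → y ← -1.150000 + 0.36·(-2.127500) = -1.915900
t=1.360000, y=-1.915900: f=-5.011803 → y ← -1.915900 + 0.36·(-5.011803) = -3.720149
t=1.720000, y=-3.720149: f=-16.443613 → y ← -3.720149 + 0.36·(-16.443613) = -9.639850
t=2.080000, y=-9.639850: f=-99.674597 → y ← -9.639850 + 0.36·(-99.674597) = -45.522704
y(2.44) ≈ -45.5227

-45.5227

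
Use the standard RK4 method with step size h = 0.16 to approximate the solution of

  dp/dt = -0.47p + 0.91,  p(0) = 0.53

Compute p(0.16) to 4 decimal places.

RK4: k1 = f(t_n, p_n); k2 = f(t_n + h/2, p_n + (h/2)·k1); k3 = f(t_n + h/2, p_n + (h/2)·k2); k4 = f(t_n + h, p_n + h·k3); p_{n+1} = p_n + (h/6)·(k1 + 2k2 + 2k3 + k4).
t=0.000000, p=0.530000:
  k1 = f(0.000000, 0.530000) = 0.660900
  k2 = f(0.080000, 0.582872) = 0.636050
  k3 = f(0.080000, 0.580884) = 0.636985
  k4 = f(0.160000, 0.631918) = 0.612999
  p ← 0.530000 + (0.16/6)·(k1 + 2k2 + 2k3 + k4) = 0.631866
p(0.16) ≈ 0.6319

0.6319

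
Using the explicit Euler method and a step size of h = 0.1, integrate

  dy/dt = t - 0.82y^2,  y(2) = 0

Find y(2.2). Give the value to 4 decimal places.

0.4067

Euler: y_{n+1} = y_n + h·f(t_n, y_n).
t=2.000000, y=0.000000: f=2.000000 → y ← 0.000000 + 0.1·2.000000 = 0.200000
t=2.100000, y=0.200000: f=2.067200 → y ← 0.200000 + 0.1·2.067200 = 0.406720
y(2.2) ≈ 0.4067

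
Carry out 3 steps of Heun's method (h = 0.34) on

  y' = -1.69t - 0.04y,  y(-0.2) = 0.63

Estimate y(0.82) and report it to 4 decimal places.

0.0740

Heun: k1 = f(t_n, y_n); k2 = f(t_n + h, y_n + h·k1); y_{n+1} = y_n + (h/2)·(k1 + k2).
t=-0.200000, y=0.630000:
  k1 = f(-0.200000, 0.630000) = 0.312800
  k2 = f(0.140000, 0.736352) = -0.266054
  y ← 0.630000 + (0.34/2)·(0.312800 + (-0.266054)) = 0.637947
t=0.140000, y=0.637947:
  k1 = f(0.140000, 0.637947) = -0.262118
  k2 = f(0.480000, 0.548827) = -0.833153
  y ← 0.637947 + (0.34/2)·(-0.262118 + (-0.833153)) = 0.451751
t=0.480000, y=0.451751:
  k1 = f(0.480000, 0.451751) = -0.829270
  k2 = f(0.820000, 0.169799) = -1.392592
  y ← 0.451751 + (0.34/2)·(-0.829270 + (-1.392592)) = 0.074034
y(0.82) ≈ 0.0740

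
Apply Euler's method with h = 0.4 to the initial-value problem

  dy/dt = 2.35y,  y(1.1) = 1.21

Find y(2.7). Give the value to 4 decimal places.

17.1393

Euler: y_{n+1} = y_n + h·f(t_n, y_n).
t=1.100000, y=1.210000: f=2.843500 → y ← 1.210000 + 0.4·2.843500 = 2.347400
t=1.500000, y=2.347400: f=5.516390 → y ← 2.347400 + 0.4·5.516390 = 4.553956
t=1.900000, y=4.553956: f=10.701797 → y ← 4.553956 + 0.4·10.701797 = 8.834675
t=2.300000, y=8.834675: f=20.761485 → y ← 8.834675 + 0.4·20.761485 = 17.139269
y(2.7) ≈ 17.1393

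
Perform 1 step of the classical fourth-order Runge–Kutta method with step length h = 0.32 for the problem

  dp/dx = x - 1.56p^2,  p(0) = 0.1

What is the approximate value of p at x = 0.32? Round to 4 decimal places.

0.1445

RK4: k1 = f(x_n, p_n); k2 = f(x_n + h/2, p_n + (h/2)·k1); k3 = f(x_n + h/2, p_n + (h/2)·k2); k4 = f(x_n + h, p_n + h·k3); p_{n+1} = p_n + (h/6)·(k1 + 2k2 + 2k3 + k4).
x=0.000000, p=0.100000:
  k1 = f(0.000000, 0.100000) = -0.015600
  k2 = f(0.160000, 0.097504) = 0.145169
  k3 = f(0.160000, 0.123227) = 0.136312
  k4 = f(0.320000, 0.143620) = 0.287822
  p ← 0.100000 + (0.32/6)·(k1 + 2k2 + 2k3 + k4) = 0.144543
p(0.32) ≈ 0.1445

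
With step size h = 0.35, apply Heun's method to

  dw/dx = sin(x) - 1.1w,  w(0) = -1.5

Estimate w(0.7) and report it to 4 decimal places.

-0.5213

Heun: k1 = f(x_n, w_n); k2 = f(x_n + h, w_n + h·k1); w_{n+1} = w_n + (h/2)·(k1 + k2).
x=0.000000, w=-1.500000:
  k1 = f(0.000000, -1.500000) = 1.650000
  k2 = f(0.350000, -0.922500) = 1.357648
  w ← -1.500000 + (0.35/2)·(1.650000 + 1.357648) = -0.973662
x=0.350000, w=-0.973662:
  k1 = f(0.350000, -0.973662) = 1.413926
  k2 = f(0.700000, -0.478788) = 1.170884
  w ← -0.973662 + (0.35/2)·(1.413926 + 1.170884) = -0.521320
w(0.7) ≈ -0.5213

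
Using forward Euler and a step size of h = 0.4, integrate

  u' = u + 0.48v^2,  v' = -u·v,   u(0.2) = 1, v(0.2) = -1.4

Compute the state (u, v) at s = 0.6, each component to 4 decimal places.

Euler on (u,v): u_{n+1} = u_n + h·u', v_{n+1} = v_n + h·v'.
0.200000: (1.000000, -1.400000); f=(1.940800, 1.400000) → (1.776320, -0.840000)
(u(0.6), v(0.6)) ≈ (1.7763, -0.8400)

1.7763, -0.8400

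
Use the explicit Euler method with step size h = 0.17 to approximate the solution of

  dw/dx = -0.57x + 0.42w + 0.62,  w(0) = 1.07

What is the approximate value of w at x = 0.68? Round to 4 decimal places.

Euler: w_{n+1} = w_n + h·f(x_n, w_n).
x=0.000000, w=1.070000: f=1.069400 → w ← 1.070000 + 0.17·1.069400 = 1.251798
x=0.170000, w=1.251798: f=1.048855 → w ← 1.251798 + 0.17·1.048855 = 1.430103
x=0.340000, w=1.430103: f=1.026843 → w ← 1.430103 + 0.17·1.026843 = 1.604667
x=0.510000, w=1.604667: f=1.003260 → w ← 1.604667 + 0.17·1.003260 = 1.775221
w(0.68) ≈ 1.7752

1.7752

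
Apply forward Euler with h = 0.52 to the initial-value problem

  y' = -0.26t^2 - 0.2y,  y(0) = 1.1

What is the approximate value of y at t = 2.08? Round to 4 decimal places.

Euler: y_{n+1} = y_n + h·f(t_n, y_n).
t=0.000000, y=1.100000: f=-0.220000 → y ← 1.100000 + 0.52·(-0.220000) = 0.985600
t=0.520000, y=0.985600: f=-0.267424 → y ← 0.985600 + 0.52·(-0.267424) = 0.846540
t=1.040000, y=0.846540: f=-0.450524 → y ← 0.846540 + 0.52·(-0.450524) = 0.612267
t=1.560000, y=0.612267: f=-0.755189 → y ← 0.612267 + 0.52·(-0.755189) = 0.219569
y(2.08) ≈ 0.2196

0.2196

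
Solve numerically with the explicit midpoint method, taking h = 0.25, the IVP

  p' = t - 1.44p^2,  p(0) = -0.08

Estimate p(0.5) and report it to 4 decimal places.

Midpoint: k1 = f(t_n, p_n); k2 = f(t_n + h/2, p_n + (h/2)·k1); p_{n+1} = p_n + h·k2.
t=0.000000, p=-0.080000:
  k1 = f(0.000000, -0.080000) = -0.009216
  k2 = f(0.125000, -0.081152) = 0.115517
  p ← -0.080000 + 0.25·0.115517 = -0.051121
t=0.250000, p=-0.051121:
  k1 = f(0.250000, -0.051121) = 0.246237
  k2 = f(0.375000, -0.020341) = 0.374404
  p ← -0.051121 + 0.25·0.374404 = 0.042480
p(0.5) ≈ 0.0425

0.0425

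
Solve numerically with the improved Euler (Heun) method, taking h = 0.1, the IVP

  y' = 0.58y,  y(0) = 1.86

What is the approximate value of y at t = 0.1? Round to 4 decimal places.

1.9710

Heun: k1 = f(t_n, y_n); k2 = f(t_n + h, y_n + h·k1); y_{n+1} = y_n + (h/2)·(k1 + k2).
t=0.000000, y=1.860000:
  k1 = f(0.000000, 1.860000) = 1.078800
  k2 = f(0.100000, 1.967880) = 1.141370
  y ← 1.860000 + (0.1/2)·(1.078800 + 1.141370) = 1.971009
y(0.1) ≈ 1.9710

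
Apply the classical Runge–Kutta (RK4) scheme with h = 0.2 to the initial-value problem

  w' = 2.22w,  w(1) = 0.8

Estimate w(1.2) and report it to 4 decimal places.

RK4: k1 = f(s_n, w_n); k2 = f(s_n + h/2, w_n + (h/2)·k1); k3 = f(s_n + h/2, w_n + (h/2)·k2); k4 = f(s_n + h, w_n + h·k3); w_{n+1} = w_n + (h/6)·(k1 + 2k2 + 2k3 + k4).
s=1.000000, w=0.800000:
  k1 = f(1.000000, 0.800000) = 1.776000
  k2 = f(1.100000, 0.977600) = 2.170272
  k3 = f(1.100000, 1.017027) = 2.257800
  k4 = f(1.200000, 1.251560) = 2.778463
  w ← 0.800000 + (0.2/6)·(k1 + 2k2 + 2k3 + k4) = 1.247020
w(1.2) ≈ 1.2470

1.2470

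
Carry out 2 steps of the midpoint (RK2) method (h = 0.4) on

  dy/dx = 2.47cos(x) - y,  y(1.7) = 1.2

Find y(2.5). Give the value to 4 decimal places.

-0.2035

Midpoint: k1 = f(x_n, y_n); k2 = f(x_n + h/2, y_n + (h/2)·k1); y_{n+1} = y_n + h·k2.
x=1.700000, y=1.200000:
  k1 = f(1.700000, 1.200000) = -1.518246
  k2 = f(1.900000, 0.896351) = -1.694876
  y ← 1.200000 + 0.4·(-1.694876) = 0.522050
x=2.100000, y=0.522050:
  k1 = f(2.100000, 0.522050) = -1.769019
  k2 = f(2.300000, 0.168246) = -1.813947
  y ← 0.522050 + 0.4·(-1.813947) = -0.203529
y(2.5) ≈ -0.2035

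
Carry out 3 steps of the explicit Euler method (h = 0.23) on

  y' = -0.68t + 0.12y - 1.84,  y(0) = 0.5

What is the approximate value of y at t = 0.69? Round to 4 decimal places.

Euler: y_{n+1} = y_n + h·f(t_n, y_n).
t=0.000000, y=0.500000: f=-1.780000 → y ← 0.500000 + 0.23·(-1.780000) = 0.090600
t=0.230000, y=0.090600: f=-1.985528 → y ← 0.090600 + 0.23·(-1.985528) = -0.366071
t=0.460000, y=-0.366071: f=-2.196729 → y ← -0.366071 + 0.23·(-2.196729) = -0.871319
y(0.69) ≈ -0.8713

-0.8713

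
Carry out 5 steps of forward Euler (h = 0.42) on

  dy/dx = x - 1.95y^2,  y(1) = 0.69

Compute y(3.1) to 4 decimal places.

Euler: y_{n+1} = y_n + h·f(x_n, y_n).
x=1.000000, y=0.690000: f=0.071605 → y ← 0.690000 + 0.42·0.071605 = 0.720074
x=1.420000, y=0.720074: f=0.408912 → y ← 0.720074 + 0.42·0.408912 = 0.891817
x=1.840000, y=0.891817: f=0.289091 → y ← 0.891817 + 0.42·0.289091 = 1.013235
x=2.260000, y=1.013235: f=0.258040 → y ← 1.013235 + 0.42·0.258040 = 1.121612
x=2.680000, y=1.121612: f=0.226872 → y ← 1.121612 + 0.42·0.226872 = 1.216899
y(3.1) ≈ 1.2169

1.2169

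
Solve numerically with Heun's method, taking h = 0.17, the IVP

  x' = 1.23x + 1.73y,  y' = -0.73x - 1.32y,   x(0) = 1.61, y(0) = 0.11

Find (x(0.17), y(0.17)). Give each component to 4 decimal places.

Heun on (x,y): k1 = f(t_n, state_n); k2 = f(t_n + h, state_n + h·k1); state_{n+1} = state_n + (h/2)·(k1 + k2).
0.000000: (1.610000, 0.110000)
  k1 = (2.170600, -1.320500)
  predictor → (1.979002, -0.114485)
  k2 = (2.236113, -1.293551)
  → (1.984571, -0.112194)
(x(0.17), y(0.17)) ≈ (1.9846, -0.1122)

1.9846, -0.1122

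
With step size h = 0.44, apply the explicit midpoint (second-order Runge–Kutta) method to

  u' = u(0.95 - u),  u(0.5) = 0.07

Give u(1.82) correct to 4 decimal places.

0.2048

Midpoint: k1 = f(t_n, u_n); k2 = f(t_n + h/2, u_n + (h/2)·k1); u_{n+1} = u_n + h·k2.
t=0.500000, u=0.070000:
  k1 = f(0.500000, 0.070000) = 0.061600
  k2 = f(0.720000, 0.083552) = 0.072393
  u ← 0.070000 + 0.44·0.072393 = 0.101853
t=0.940000, u=0.101853:
  k1 = f(0.940000, 0.101853) = 0.086386
  k2 = f(1.160000, 0.120858) = 0.100209
  u ← 0.101853 + 0.44·0.100209 = 0.145945
t=1.380000, u=0.145945:
  k1 = f(1.380000, 0.145945) = 0.117348
  k2 = f(1.600000, 0.171761) = 0.133671
  u ← 0.145945 + 0.44·0.133671 = 0.204760
u(1.82) ≈ 0.2048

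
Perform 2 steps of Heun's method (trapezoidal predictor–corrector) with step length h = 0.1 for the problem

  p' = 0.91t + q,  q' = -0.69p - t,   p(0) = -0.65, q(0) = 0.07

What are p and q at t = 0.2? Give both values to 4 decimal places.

Heun on (p,q): k1 = f(t_n, state_n); k2 = f(t_n + h, state_n + h·k1); state_{n+1} = state_n + (h/2)·(k1 + k2).
0.000000: (-0.650000, 0.070000)
  k1 = (0.070000, 0.448500)
  predictor → (-0.643000, 0.114850)
  k2 = (0.205850, 0.343670)
  → (-0.636208, 0.109608)
0.100000: (-0.636208, 0.109608)
  k1 = (0.200609, 0.338983)
  predictor → (-0.616147, 0.143507)
  k2 = (0.325507, 0.225141)
  → (-0.609902, 0.137815)
(p(0.2), q(0.2)) ≈ (-0.6099, 0.1378)

-0.6099, 0.1378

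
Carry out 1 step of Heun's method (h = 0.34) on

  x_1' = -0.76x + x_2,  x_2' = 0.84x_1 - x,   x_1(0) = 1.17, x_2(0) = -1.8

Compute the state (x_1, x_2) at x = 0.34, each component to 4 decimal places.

Heun on (x_1,x_2): k1 = f(x_n, state_n); k2 = f(x_n + h, state_n + h·k1); state_{n+1} = state_n + (h/2)·(k1 + k2).
0.000000: (1.170000, -1.800000)
  k1 = (-1.800000, 0.982800)
  predictor → (0.558000, -1.465848)
  k2 = (-1.724248, 0.128720)
  → (0.570878, -1.611042)
(x_1(0.34), x_2(0.34)) ≈ (0.5709, -1.6110)

0.5709, -1.6110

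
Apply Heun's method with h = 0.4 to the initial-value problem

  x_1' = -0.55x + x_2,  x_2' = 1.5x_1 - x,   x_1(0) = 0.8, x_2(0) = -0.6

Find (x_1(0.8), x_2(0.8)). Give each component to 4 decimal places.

Heun on (x_1,x_2): k1 = f(x_n, state_n); k2 = f(x_n + h, state_n + h·k1); state_{n+1} = state_n + (h/2)·(k1 + k2).
0.000000: (0.800000, -0.600000)
  k1 = (-0.600000, 1.200000)
  predictor → (0.560000, -0.120000)
  k2 = (-0.340000, 0.440000)
  → (0.612000, -0.272000)
0.400000: (0.612000, -0.272000)
  k1 = (-0.492000, 0.518000)
  predictor → (0.415200, -0.064800)
  k2 = (-0.504800, -0.177200)
  → (0.412640, -0.203840)
(x_1(0.8), x_2(0.8)) ≈ (0.4126, -0.2038)

0.4126, -0.2038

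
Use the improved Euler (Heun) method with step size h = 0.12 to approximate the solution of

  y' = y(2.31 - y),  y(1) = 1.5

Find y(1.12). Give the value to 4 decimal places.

1.6385

Heun: k1 = f(x_n, y_n); k2 = f(x_n + h, y_n + h·k1); y_{n+1} = y_n + (h/2)·(k1 + k2).
x=1.000000, y=1.500000:
  k1 = f(1.000000, 1.500000) = 1.215000
  k2 = f(1.120000, 1.645800) = 1.093140
  y ← 1.500000 + (0.12/2)·(1.215000 + 1.093140) = 1.638488
y(1.12) ≈ 1.6385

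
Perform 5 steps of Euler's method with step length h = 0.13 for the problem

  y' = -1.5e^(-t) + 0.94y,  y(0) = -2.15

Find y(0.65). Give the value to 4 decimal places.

Euler: y_{n+1} = y_n + h·f(t_n, y_n).
t=0.000000, y=-2.150000: f=-3.521000 → y ← -2.150000 + 0.13·(-3.521000) = -2.607730
t=0.130000, y=-2.607730: f=-3.768409 → y ← -2.607730 + 0.13·(-3.768409) = -3.097623
t=0.260000, y=-3.097623: f=-4.068343 → y ← -3.097623 + 0.13·(-4.068343) = -3.626508
t=0.390000, y=-3.626508: f=-4.424503 → y ← -3.626508 + 0.13·(-4.424503) = -4.201693
t=0.520000, y=-4.201693: f=-4.841372 → y ← -4.201693 + 0.13·(-4.841372) = -4.831072
y(0.65) ≈ -4.8311

-4.8311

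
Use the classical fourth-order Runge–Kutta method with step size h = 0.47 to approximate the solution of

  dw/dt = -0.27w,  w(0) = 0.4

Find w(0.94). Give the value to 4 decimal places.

RK4: k1 = f(t_n, w_n); k2 = f(t_n + h/2, w_n + (h/2)·k1); k3 = f(t_n + h/2, w_n + (h/2)·k2); k4 = f(t_n + h, w_n + h·k3); w_{n+1} = w_n + (h/6)·(k1 + 2k2 + 2k3 + k4).
t=0.000000, w=0.400000:
  k1 = f(0.000000, 0.400000) = -0.108000
  k2 = f(0.235000, 0.374620) = -0.101147
  k3 = f(0.235000, 0.376230) = -0.101582
  k4 = f(0.470000, 0.352256) = -0.095109
  w ← 0.400000 + (0.47/6)·(k1 + 2k2 + 2k3 + k4) = 0.352329
t=0.470000, w=0.352329:
  k1 = f(0.470000, 0.352329) = -0.095129
  k2 = f(0.705000, 0.329974) = -0.089093
  k3 = f(0.705000, 0.331392) = -0.089476
  k4 = f(0.940000, 0.310275) = -0.083774
  w ← 0.352329 + (0.47/6)·(k1 + 2k2 + 2k3 + k4) = 0.310339
w(0.94) ≈ 0.3103

0.3103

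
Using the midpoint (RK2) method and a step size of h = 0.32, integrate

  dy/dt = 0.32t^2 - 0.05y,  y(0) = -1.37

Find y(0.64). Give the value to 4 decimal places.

-1.3008

Midpoint: k1 = f(t_n, y_n); k2 = f(t_n + h/2, y_n + (h/2)·k1); y_{n+1} = y_n + h·k2.
t=0.000000, y=-1.370000:
  k1 = f(0.000000, -1.370000) = 0.068500
  k2 = f(0.160000, -1.359040) = 0.076144
  y ← -1.370000 + 0.32·0.076144 = -1.345634
t=0.320000, y=-1.345634:
  k1 = f(0.320000, -1.345634) = 0.100050
  k2 = f(0.480000, -1.329626) = 0.140209
  y ← -1.345634 + 0.32·0.140209 = -1.300767
y(0.64) ≈ -1.3008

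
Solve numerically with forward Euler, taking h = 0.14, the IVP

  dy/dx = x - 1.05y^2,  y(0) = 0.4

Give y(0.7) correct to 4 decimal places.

0.4810

Euler: y_{n+1} = y_n + h·f(x_n, y_n).
x=0.000000, y=0.400000: f=-0.168000 → y ← 0.400000 + 0.14·(-0.168000) = 0.376480
x=0.140000, y=0.376480: f=-0.008824 → y ← 0.376480 + 0.14·(-0.008824) = 0.375245
x=0.280000, y=0.375245: f=0.132151 → y ← 0.375245 + 0.14·0.132151 = 0.393746
x=0.420000, y=0.393746: f=0.257212 → y ← 0.393746 + 0.14·0.257212 = 0.429756
x=0.560000, y=0.429756: f=0.366076 → y ← 0.429756 + 0.14·0.366076 = 0.481006
y(0.7) ≈ 0.4810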